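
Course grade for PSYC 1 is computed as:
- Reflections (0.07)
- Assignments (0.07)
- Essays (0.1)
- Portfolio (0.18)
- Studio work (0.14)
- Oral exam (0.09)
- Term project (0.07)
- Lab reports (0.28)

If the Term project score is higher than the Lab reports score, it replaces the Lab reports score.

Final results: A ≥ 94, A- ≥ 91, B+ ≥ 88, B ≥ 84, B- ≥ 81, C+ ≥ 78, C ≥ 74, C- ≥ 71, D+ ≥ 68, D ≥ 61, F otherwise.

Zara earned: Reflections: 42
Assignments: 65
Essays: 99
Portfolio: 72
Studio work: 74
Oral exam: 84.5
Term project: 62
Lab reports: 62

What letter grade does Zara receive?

D+

Term project (62) ≤ Lab reports (62), so Lab reports stays at 62.
Weighted total:
  Reflections 42 × 0.07 = 2.94
  Assignments 65 × 0.07 = 4.55
  Essays 99 × 0.1 = 9.9
  Portfolio 72 × 0.18 = 12.96
  Studio work 74 × 0.14 = 10.36
  Oral exam 84.5 × 0.09 = 7.605
  Term project 62 × 0.07 = 4.34
  Lab reports 62 × 0.28 = 17.36
Sum = 70.015
70.015 is ≥ 68 and < 71 → D+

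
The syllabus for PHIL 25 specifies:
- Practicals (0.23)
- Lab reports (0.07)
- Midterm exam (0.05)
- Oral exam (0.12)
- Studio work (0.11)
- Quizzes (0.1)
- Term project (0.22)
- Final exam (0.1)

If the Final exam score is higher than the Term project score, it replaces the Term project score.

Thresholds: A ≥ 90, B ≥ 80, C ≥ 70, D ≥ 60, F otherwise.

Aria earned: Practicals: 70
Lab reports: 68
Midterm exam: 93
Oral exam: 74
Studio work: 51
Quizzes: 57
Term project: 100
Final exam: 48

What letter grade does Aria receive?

C

Final exam (48) ≤ Term project (100), so Term project stays at 100.
Weighted total:
  Practicals 70 × 0.23 = 16.1
  Lab reports 68 × 0.07 = 4.76
  Midterm exam 93 × 0.05 = 4.65
  Oral exam 74 × 0.12 = 8.88
  Studio work 51 × 0.11 = 5.61
  Quizzes 57 × 0.1 = 5.7
  Term project 100 × 0.22 = 22
  Final exam 48 × 0.1 = 4.8
Sum = 72.5
72.5 is ≥ 70 and < 80 → C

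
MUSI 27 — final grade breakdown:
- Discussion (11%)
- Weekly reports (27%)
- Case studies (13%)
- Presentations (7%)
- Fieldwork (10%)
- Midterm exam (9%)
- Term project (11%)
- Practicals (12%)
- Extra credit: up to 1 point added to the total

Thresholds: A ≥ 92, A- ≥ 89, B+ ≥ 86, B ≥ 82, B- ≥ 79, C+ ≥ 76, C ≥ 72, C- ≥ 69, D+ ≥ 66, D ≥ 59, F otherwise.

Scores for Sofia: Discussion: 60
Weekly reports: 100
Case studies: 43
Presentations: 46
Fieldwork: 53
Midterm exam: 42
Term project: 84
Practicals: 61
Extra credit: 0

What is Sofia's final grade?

Weighted total:
  Discussion 60 × 0.11 = 6.6
  Weekly reports 100 × 0.27 = 27
  Case studies 43 × 0.13 = 5.59
  Presentations 46 × 0.07 = 3.22
  Fieldwork 53 × 0.1 = 5.3
  Midterm exam 42 × 0.09 = 3.78
  Term project 84 × 0.11 = 9.24
  Practicals 61 × 0.12 = 7.32
Sum = 68.05
Extra credit: 68.05 + 0 = 68.05
68.05 is ≥ 66 and < 69 → D+

D+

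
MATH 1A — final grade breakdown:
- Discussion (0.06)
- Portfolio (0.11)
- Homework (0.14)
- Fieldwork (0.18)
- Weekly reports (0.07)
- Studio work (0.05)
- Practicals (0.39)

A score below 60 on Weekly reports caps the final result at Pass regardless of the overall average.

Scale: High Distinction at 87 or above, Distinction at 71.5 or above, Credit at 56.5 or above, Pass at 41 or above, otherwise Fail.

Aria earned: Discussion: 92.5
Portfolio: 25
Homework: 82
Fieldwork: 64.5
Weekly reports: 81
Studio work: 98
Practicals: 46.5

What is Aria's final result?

Credit

Weekly reports score 81 ≥ 60: minimum met.
Weighted total:
  Discussion 92.5 × 0.06 = 5.55
  Portfolio 25 × 0.11 = 2.75
  Homework 82 × 0.14 = 11.48
  Fieldwork 64.5 × 0.18 = 11.61
  Weekly reports 81 × 0.07 = 5.67
  Studio work 98 × 0.05 = 4.9
  Practicals 46.5 × 0.39 = 18.135
Sum = 60.095
60.095 is ≥ 56.5 and < 71.5 → Credit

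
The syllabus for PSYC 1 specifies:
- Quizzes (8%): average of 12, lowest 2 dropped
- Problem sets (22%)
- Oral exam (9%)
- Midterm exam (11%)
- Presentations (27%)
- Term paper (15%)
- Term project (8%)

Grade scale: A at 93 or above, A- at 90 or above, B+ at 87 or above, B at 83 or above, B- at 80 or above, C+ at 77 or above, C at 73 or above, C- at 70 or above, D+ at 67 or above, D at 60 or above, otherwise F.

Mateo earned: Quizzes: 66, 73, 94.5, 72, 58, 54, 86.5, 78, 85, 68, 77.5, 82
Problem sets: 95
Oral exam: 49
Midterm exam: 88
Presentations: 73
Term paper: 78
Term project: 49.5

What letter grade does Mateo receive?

Quizzes: drop 54, 58 → average of remaining 10 = 782.5/10 = 78.25
Weighted total:
  Quizzes 78.25 × 0.08 = 6.26
  Problem sets 95 × 0.22 = 20.9
  Oral exam 49 × 0.09 = 4.41
  Midterm exam 88 × 0.11 = 9.68
  Presentations 73 × 0.27 = 19.71
  Term paper 78 × 0.15 = 11.7
  Term project 49.5 × 0.08 = 3.96
Sum = 76.62
76.62 is ≥ 73 and < 77 → C

C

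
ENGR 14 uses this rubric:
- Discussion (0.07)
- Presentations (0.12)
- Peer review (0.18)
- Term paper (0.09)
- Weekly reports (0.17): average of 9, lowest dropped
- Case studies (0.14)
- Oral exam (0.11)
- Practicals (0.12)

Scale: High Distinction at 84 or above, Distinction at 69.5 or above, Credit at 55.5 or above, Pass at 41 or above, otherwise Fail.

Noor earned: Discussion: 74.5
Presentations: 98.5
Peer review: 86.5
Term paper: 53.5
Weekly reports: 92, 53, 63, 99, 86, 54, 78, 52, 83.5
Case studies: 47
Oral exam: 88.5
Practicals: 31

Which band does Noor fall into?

Weekly reports: drop 52 → average of remaining 8 = 608.5/8 = 76.0625
Weighted total:
  Discussion 74.5 × 0.07 = 5.215
  Presentations 98.5 × 0.12 = 11.82
  Peer review 86.5 × 0.18 = 15.57
  Term paper 53.5 × 0.09 = 4.815
  Weekly reports 76.0625 × 0.17 = 12.930625
  Case studies 47 × 0.14 = 6.58
  Oral exam 88.5 × 0.11 = 9.735
  Practicals 31 × 0.12 = 3.72
Sum = 70.385625
70.385625 is ≥ 69.5 and < 84 → Distinction

Distinction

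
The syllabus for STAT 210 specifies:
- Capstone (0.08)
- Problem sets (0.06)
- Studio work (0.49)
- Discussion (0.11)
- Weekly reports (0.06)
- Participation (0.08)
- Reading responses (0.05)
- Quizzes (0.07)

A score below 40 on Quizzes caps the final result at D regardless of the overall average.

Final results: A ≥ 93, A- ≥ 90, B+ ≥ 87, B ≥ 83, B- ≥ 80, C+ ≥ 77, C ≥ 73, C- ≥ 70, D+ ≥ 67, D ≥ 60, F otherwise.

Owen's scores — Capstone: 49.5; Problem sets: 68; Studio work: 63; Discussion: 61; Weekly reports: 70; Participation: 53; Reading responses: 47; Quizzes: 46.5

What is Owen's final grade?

Quizzes score 46.5 ≥ 40: minimum met.
Weighted total:
  Capstone 49.5 × 0.08 = 3.96
  Problem sets 68 × 0.06 = 4.08
  Studio work 63 × 0.49 = 30.87
  Discussion 61 × 0.11 = 6.71
  Weekly reports 70 × 0.06 = 4.2
  Participation 53 × 0.08 = 4.24
  Reading responses 47 × 0.05 = 2.35
  Quizzes 46.5 × 0.07 = 3.255
Sum = 59.665
59.665 < 60 → F

F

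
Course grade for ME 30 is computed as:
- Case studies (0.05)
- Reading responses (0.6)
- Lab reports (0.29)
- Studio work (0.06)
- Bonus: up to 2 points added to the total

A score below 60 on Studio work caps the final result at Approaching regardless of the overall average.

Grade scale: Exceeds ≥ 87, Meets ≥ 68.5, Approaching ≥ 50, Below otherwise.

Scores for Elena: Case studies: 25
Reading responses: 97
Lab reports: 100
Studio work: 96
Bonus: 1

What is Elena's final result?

Exceeds

Studio work score 96 ≥ 60: minimum met.
Weighted total:
  Case studies 25 × 0.05 = 1.25
  Reading responses 97 × 0.6 = 58.2
  Lab reports 100 × 0.29 = 29
  Studio work 96 × 0.06 = 5.76
Sum = 94.21
Bonus: 94.21 + 1 = 95.21
95.21 ≥ 87 → Exceeds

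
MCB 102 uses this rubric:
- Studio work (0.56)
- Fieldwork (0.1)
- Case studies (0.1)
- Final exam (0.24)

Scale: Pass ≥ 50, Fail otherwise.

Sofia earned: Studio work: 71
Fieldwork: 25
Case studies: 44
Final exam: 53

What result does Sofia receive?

Pass

Weighted total:
  Studio work 71 × 0.56 = 39.76
  Fieldwork 25 × 0.1 = 2.5
  Case studies 44 × 0.1 = 4.4
  Final exam 53 × 0.24 = 12.72
Sum = 59.38
59.38 ≥ 50 → Pass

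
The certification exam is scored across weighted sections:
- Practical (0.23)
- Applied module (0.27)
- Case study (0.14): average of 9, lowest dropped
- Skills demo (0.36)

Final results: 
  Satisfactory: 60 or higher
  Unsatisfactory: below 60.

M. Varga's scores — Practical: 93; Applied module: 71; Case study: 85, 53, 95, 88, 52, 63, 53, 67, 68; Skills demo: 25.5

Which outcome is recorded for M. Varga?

Unsatisfactory

Case study: drop 52 → average of remaining 8 = 572/8 = 71.5
Weighted total:
  Practical 93 × 0.23 = 21.39
  Applied module 71 × 0.27 = 19.17
  Case study 71.5 × 0.14 = 10.01
  Skills demo 25.5 × 0.36 = 9.18
Sum = 59.75
59.75 < 60 → Unsatisfactory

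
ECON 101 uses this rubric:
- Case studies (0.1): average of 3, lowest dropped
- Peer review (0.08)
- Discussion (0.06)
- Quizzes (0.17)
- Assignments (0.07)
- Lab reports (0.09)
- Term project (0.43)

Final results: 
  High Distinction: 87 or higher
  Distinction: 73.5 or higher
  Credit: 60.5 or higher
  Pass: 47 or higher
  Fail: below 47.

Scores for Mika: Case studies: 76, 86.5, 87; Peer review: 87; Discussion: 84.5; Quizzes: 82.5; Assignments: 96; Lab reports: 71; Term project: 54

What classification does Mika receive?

Credit

Case studies: drop 76 → average of remaining 2 = 173.5/2 = 86.75
Weighted total:
  Case studies 86.75 × 0.1 = 8.675
  Peer review 87 × 0.08 = 6.96
  Discussion 84.5 × 0.06 = 5.07
  Quizzes 82.5 × 0.17 = 14.025
  Assignments 96 × 0.07 = 6.72
  Lab reports 71 × 0.09 = 6.39
  Term project 54 × 0.43 = 23.22
Sum = 71.06
71.06 is ≥ 60.5 and < 73.5 → Credit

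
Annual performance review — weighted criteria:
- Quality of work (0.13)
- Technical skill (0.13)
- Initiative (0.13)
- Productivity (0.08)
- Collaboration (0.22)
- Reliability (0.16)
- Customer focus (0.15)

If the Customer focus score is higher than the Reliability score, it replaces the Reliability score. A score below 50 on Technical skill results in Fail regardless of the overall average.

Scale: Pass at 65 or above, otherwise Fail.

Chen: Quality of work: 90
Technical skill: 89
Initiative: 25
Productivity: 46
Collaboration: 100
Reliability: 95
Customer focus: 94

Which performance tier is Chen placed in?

Pass

Customer focus (94) ≤ Reliability (95), so Reliability stays at 95.
Technical skill score 89 ≥ 50: minimum met.
Weighted total:
  Quality of work 90 × 0.13 = 11.7
  Technical skill 89 × 0.13 = 11.57
  Initiative 25 × 0.13 = 3.25
  Productivity 46 × 0.08 = 3.68
  Collaboration 100 × 0.22 = 22
  Reliability 95 × 0.16 = 15.2
  Customer focus 94 × 0.15 = 14.1
Sum = 81.5
81.5 ≥ 65 → Pass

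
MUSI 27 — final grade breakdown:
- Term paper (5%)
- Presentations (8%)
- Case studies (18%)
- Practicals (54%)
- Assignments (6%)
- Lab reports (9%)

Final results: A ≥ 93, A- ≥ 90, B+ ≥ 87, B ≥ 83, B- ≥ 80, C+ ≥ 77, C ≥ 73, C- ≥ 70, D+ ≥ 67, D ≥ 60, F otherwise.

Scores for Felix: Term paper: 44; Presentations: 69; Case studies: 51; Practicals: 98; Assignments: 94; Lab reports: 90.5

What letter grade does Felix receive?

B

Weighted total:
  Term paper 44 × 0.05 = 2.2
  Presentations 69 × 0.08 = 5.52
  Case studies 51 × 0.18 = 9.18
  Practicals 98 × 0.54 = 52.92
  Assignments 94 × 0.06 = 5.64
  Lab reports 90.5 × 0.09 = 8.145
Sum = 83.605
83.605 is ≥ 83 and < 87 → B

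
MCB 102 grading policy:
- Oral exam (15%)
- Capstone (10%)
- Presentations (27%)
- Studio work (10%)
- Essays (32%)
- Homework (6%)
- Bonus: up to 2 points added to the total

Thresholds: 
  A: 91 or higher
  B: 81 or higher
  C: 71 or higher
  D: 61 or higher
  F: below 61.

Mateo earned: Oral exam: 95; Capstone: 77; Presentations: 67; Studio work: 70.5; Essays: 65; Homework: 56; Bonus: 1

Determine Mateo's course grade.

Weighted total:
  Oral exam 95 × 0.15 = 14.25
  Capstone 77 × 0.1 = 7.7
  Presentations 67 × 0.27 = 18.09
  Studio work 70.5 × 0.1 = 7.05
  Essays 65 × 0.32 = 20.8
  Homework 56 × 0.06 = 3.36
Sum = 71.25
Bonus: 71.25 + 1 = 72.25
72.25 is ≥ 71 and < 81 → C

C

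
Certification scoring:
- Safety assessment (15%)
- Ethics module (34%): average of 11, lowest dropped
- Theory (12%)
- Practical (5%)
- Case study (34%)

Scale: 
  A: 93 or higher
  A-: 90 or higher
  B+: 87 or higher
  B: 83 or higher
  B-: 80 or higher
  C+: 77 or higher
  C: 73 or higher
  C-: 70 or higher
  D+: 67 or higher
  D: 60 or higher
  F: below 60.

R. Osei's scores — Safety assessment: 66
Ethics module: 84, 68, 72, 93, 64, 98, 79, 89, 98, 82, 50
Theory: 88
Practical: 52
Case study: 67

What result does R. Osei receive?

Ethics module: drop 50 → average of remaining 10 = 827/10 = 82.7
Weighted total:
  Safety assessment 66 × 0.15 = 9.9
  Ethics module 82.7 × 0.34 = 28.118
  Theory 88 × 0.12 = 10.56
  Practical 52 × 0.05 = 2.6
  Case study 67 × 0.34 = 22.78
Sum = 73.958
73.958 is ≥ 73 and < 77 → C

C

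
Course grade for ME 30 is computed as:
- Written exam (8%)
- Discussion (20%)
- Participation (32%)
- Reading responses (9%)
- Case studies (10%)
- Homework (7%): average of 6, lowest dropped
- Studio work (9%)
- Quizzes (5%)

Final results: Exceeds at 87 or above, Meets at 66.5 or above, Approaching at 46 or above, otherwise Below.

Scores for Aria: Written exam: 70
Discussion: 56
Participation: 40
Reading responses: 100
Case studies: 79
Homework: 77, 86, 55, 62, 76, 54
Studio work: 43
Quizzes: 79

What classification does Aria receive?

Homework: drop 54 → average of remaining 5 = 356/5 = 71.2
Weighted total:
  Written exam 70 × 0.08 = 5.6
  Discussion 56 × 0.2 = 11.2
  Participation 40 × 0.32 = 12.8
  Reading responses 100 × 0.09 = 9
  Case studies 79 × 0.1 = 7.9
  Homework 71.2 × 0.07 = 4.984
  Studio work 43 × 0.09 = 3.87
  Quizzes 79 × 0.05 = 3.95
Sum = 59.304
59.304 is ≥ 46 and < 66.5 → Approaching

Approaching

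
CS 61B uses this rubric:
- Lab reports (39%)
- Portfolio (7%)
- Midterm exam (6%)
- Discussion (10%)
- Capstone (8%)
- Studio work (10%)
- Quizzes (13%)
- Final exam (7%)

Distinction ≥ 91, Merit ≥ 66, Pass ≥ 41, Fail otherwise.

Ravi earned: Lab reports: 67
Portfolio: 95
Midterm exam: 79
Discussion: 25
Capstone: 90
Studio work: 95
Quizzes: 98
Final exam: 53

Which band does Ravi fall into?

Merit

Weighted total:
  Lab reports 67 × 0.39 = 26.13
  Portfolio 95 × 0.07 = 6.65
  Midterm exam 79 × 0.06 = 4.74
  Discussion 25 × 0.1 = 2.5
  Capstone 90 × 0.08 = 7.2
  Studio work 95 × 0.1 = 9.5
  Quizzes 98 × 0.13 = 12.74
  Final exam 53 × 0.07 = 3.71
Sum = 73.17
73.17 is ≥ 66 and < 91 → Merit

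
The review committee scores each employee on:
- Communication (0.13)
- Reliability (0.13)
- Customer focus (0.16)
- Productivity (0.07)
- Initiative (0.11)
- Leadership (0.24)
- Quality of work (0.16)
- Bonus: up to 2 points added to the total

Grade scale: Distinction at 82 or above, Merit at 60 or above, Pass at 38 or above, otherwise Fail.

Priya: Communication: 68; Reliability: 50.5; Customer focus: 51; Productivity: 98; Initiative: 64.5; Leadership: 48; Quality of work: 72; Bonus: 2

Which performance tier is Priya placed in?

Weighted total:
  Communication 68 × 0.13 = 8.84
  Reliability 50.5 × 0.13 = 6.565
  Customer focus 51 × 0.16 = 8.16
  Productivity 98 × 0.07 = 6.86
  Initiative 64.5 × 0.11 = 7.095
  Leadership 48 × 0.24 = 11.52
  Quality of work 72 × 0.16 = 11.52
Sum = 60.56
Bonus: 60.56 + 2 = 62.56
62.56 is ≥ 60 and < 82 → Merit

Merit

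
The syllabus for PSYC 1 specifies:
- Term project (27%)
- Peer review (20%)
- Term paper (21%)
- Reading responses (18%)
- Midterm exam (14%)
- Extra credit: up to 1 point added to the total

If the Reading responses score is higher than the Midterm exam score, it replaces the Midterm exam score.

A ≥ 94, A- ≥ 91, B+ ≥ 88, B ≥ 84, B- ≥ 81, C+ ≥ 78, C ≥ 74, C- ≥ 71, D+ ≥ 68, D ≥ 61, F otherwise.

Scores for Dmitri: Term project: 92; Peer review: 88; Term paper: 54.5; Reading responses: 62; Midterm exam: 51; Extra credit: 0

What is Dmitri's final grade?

Reading responses (62) > Midterm exam (51), so Midterm exam counts as 62.
Weighted total:
  Term project 92 × 0.27 = 24.84
  Peer review 88 × 0.2 = 17.6
  Term paper 54.5 × 0.21 = 11.445
  Reading responses 62 × 0.18 = 11.16
  Midterm exam 62 × 0.14 = 8.68
Sum = 73.725
Extra credit: 73.725 + 0 = 73.725
73.725 is ≥ 71 and < 74 → C-

C-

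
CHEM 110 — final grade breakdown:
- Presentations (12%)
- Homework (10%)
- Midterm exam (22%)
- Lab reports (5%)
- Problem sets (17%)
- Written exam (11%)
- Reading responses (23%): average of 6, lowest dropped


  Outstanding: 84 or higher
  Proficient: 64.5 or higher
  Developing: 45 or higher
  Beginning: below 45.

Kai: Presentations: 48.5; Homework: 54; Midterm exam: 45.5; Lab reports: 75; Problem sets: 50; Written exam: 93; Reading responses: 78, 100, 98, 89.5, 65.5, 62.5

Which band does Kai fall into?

Reading responses: drop 62.5 → average of remaining 5 = 431/5 = 86.2
Weighted total:
  Presentations 48.5 × 0.12 = 5.82
  Homework 54 × 0.1 = 5.4
  Midterm exam 45.5 × 0.22 = 10.01
  Lab reports 75 × 0.05 = 3.75
  Problem sets 50 × 0.17 = 8.5
  Written exam 93 × 0.11 = 10.23
  Reading responses 86.2 × 0.23 = 19.826
Sum = 63.536
63.536 is ≥ 45 and < 64.5 → Developing

Developing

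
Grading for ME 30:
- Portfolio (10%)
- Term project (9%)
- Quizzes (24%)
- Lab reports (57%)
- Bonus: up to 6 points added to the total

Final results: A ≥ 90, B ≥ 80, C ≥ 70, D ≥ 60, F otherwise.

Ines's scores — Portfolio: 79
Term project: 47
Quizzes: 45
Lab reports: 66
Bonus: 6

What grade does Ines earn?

Weighted total:
  Portfolio 79 × 0.1 = 7.9
  Term project 47 × 0.09 = 4.23
  Quizzes 45 × 0.24 = 10.8
  Lab reports 66 × 0.57 = 37.62
Sum = 60.55
Bonus: 60.55 + 6 = 66.55
66.55 is ≥ 60 and < 70 → D

D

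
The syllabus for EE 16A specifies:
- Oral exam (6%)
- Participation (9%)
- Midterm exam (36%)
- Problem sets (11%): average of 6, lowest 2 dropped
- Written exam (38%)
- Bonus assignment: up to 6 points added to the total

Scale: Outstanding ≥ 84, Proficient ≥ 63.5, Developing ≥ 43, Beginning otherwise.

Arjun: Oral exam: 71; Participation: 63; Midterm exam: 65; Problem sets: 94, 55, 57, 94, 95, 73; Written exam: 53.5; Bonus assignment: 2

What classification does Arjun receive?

Proficient

Problem sets: drop 55, 57 → average of remaining 4 = 356/4 = 89
Weighted total:
  Oral exam 71 × 0.06 = 4.26
  Participation 63 × 0.09 = 5.67
  Midterm exam 65 × 0.36 = 23.4
  Problem sets 89 × 0.11 = 9.79
  Written exam 53.5 × 0.38 = 20.33
Sum = 63.45
Bonus assignment: 63.45 + 2 = 65.45
65.45 is ≥ 63.5 and < 84 → Proficient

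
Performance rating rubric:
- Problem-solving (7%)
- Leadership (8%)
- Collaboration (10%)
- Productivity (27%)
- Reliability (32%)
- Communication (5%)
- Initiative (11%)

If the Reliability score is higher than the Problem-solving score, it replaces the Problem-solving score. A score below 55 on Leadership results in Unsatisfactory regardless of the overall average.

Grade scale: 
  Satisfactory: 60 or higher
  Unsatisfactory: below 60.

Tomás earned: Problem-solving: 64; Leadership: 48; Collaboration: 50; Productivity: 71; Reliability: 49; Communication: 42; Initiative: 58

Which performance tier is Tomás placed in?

Unsatisfactory

Reliability (49) ≤ Problem-solving (64), so Problem-solving stays at 64.
Leadership score 48 < 55: minimum not met.
Weighted total:
  Problem-solving 64 × 0.07 = 4.48
  Leadership 48 × 0.08 = 3.84
  Collaboration 50 × 0.1 = 5
  Productivity 71 × 0.27 = 19.17
  Reliability 49 × 0.32 = 15.68
  Communication 42 × 0.05 = 2.1
  Initiative 58 × 0.11 = 6.38
Sum = 56.65
Because the Leadership minimum was not met, the result is Unsatisfactory.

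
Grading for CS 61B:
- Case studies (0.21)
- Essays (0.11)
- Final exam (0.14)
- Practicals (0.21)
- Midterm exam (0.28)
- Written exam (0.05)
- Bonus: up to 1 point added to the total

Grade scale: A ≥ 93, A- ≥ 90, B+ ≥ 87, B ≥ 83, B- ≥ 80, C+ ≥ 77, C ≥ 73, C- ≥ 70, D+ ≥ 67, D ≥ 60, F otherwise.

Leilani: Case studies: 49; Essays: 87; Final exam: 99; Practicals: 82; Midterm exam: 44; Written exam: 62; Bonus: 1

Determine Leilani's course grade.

Weighted total:
  Case studies 49 × 0.21 = 10.29
  Essays 87 × 0.11 = 9.57
  Final exam 99 × 0.14 = 13.86
  Practicals 82 × 0.21 = 17.22
  Midterm exam 44 × 0.28 = 12.32
  Written exam 62 × 0.05 = 3.1
Sum = 66.36
Bonus: 66.36 + 1 = 67.36
67.36 is ≥ 67 and < 70 → D+

D+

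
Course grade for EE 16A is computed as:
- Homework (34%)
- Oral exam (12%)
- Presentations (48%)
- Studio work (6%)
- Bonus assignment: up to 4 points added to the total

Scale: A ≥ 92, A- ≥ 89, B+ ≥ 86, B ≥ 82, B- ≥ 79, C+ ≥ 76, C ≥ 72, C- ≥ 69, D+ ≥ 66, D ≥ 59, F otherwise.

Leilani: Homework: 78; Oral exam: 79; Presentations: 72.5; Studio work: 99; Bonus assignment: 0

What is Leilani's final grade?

Weighted total:
  Homework 78 × 0.34 = 26.52
  Oral exam 79 × 0.12 = 9.48
  Presentations 72.5 × 0.48 = 34.8
  Studio work 99 × 0.06 = 5.94
Sum = 76.74
Bonus assignment: 76.74 + 0 = 76.74
76.74 is ≥ 76 and < 79 → C+

C+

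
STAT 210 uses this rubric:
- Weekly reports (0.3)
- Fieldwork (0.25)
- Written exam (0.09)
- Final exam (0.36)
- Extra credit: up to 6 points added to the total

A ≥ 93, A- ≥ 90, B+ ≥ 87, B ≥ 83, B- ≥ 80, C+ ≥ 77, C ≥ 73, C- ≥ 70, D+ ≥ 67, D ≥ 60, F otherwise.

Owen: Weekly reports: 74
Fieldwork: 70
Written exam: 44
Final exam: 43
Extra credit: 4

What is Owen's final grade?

Weighted total:
  Weekly reports 74 × 0.3 = 22.2
  Fieldwork 70 × 0.25 = 17.5
  Written exam 44 × 0.09 = 3.96
  Final exam 43 × 0.36 = 15.48
Sum = 59.14
Extra credit: 59.14 + 4 = 63.14
63.14 is ≥ 60 and < 67 → D

D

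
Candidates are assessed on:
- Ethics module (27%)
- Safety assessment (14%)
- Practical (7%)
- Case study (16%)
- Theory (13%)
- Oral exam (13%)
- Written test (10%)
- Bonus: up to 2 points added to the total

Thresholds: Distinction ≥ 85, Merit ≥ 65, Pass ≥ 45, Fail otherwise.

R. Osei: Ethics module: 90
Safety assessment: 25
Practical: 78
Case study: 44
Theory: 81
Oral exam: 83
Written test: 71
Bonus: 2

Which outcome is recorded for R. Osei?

Merit

Weighted total:
  Ethics module 90 × 0.27 = 24.3
  Safety assessment 25 × 0.14 = 3.5
  Practical 78 × 0.07 = 5.46
  Case study 44 × 0.16 = 7.04
  Theory 81 × 0.13 = 10.53
  Oral exam 83 × 0.13 = 10.79
  Written test 71 × 0.1 = 7.1
Sum = 68.72
Bonus: 68.72 + 2 = 70.72
70.72 is ≥ 65 and < 85 → Merit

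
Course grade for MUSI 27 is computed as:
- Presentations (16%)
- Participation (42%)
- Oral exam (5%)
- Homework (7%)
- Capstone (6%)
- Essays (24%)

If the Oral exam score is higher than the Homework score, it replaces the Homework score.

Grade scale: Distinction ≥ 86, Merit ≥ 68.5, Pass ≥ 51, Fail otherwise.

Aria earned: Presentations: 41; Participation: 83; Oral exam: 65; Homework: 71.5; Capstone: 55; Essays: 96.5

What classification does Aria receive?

Oral exam (65) ≤ Homework (71.5), so Homework stays at 71.5.
Weighted total:
  Presentations 41 × 0.16 = 6.56
  Participation 83 × 0.42 = 34.86
  Oral exam 65 × 0.05 = 3.25
  Homework 71.5 × 0.07 = 5.005
  Capstone 55 × 0.06 = 3.3
  Essays 96.5 × 0.24 = 23.16
Sum = 76.135
76.135 is ≥ 68.5 and < 86 → Merit

Merit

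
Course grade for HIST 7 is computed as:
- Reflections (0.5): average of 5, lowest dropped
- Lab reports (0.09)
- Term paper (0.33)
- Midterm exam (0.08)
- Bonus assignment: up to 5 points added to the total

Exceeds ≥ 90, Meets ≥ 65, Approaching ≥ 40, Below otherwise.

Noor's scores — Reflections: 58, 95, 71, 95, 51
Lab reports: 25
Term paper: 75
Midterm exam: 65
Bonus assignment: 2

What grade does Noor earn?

Meets

Reflections: drop 51 → average of remaining 4 = 319/4 = 79.75
Weighted total:
  Reflections 79.75 × 0.5 = 39.875
  Lab reports 25 × 0.09 = 2.25
  Term paper 75 × 0.33 = 24.75
  Midterm exam 65 × 0.08 = 5.2
Sum = 72.075
Bonus assignment: 72.075 + 2 = 74.075
74.075 is ≥ 65 and < 90 → Meets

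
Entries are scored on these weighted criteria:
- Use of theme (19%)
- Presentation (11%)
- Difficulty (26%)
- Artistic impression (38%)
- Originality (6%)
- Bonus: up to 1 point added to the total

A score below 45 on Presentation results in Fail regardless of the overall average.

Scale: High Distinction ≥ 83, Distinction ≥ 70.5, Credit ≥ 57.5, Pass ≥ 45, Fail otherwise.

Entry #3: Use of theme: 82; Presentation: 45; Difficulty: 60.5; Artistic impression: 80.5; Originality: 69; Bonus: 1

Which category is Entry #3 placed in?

Distinction

Presentation score 45 ≥ 45: minimum met.
Weighted total:
  Use of theme 82 × 0.19 = 15.58
  Presentation 45 × 0.11 = 4.95
  Difficulty 60.5 × 0.26 = 15.73
  Artistic impression 80.5 × 0.38 = 30.59
  Originality 69 × 0.06 = 4.14
Sum = 70.99
Bonus: 70.99 + 1 = 71.99
71.99 is ≥ 70.5 and < 83 → Distinction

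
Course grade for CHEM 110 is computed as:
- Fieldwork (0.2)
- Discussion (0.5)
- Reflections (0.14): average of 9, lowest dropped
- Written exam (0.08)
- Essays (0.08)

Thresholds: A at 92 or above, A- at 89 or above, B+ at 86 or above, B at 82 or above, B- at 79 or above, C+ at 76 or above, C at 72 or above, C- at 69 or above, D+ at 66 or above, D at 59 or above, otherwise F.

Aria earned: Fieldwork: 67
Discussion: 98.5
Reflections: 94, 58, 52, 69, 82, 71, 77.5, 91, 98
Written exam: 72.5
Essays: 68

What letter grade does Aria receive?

B

Reflections: drop 52 → average of remaining 8 = 640.5/8 = 80.0625
Weighted total:
  Fieldwork 67 × 0.2 = 13.4
  Discussion 98.5 × 0.5 = 49.25
  Reflections 80.0625 × 0.14 = 11.20875
  Written exam 72.5 × 0.08 = 5.8
  Essays 68 × 0.08 = 5.44
Sum = 85.09875
85.09875 is ≥ 82 and < 86 → B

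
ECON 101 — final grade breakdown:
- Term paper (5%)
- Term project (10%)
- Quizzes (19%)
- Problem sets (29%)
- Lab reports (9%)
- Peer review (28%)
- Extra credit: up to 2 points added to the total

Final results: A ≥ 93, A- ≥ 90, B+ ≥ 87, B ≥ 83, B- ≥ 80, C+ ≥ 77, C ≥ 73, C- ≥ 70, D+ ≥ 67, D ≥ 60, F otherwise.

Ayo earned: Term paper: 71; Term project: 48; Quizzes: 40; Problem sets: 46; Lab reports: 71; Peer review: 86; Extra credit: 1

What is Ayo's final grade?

D

Weighted total:
  Term paper 71 × 0.05 = 3.55
  Term project 48 × 0.1 = 4.8
  Quizzes 40 × 0.19 = 7.6
  Problem sets 46 × 0.29 = 13.34
  Lab reports 71 × 0.09 = 6.39
  Peer review 86 × 0.28 = 24.08
Sum = 59.76
Extra credit: 59.76 + 1 = 60.76
60.76 is ≥ 60 and < 67 → D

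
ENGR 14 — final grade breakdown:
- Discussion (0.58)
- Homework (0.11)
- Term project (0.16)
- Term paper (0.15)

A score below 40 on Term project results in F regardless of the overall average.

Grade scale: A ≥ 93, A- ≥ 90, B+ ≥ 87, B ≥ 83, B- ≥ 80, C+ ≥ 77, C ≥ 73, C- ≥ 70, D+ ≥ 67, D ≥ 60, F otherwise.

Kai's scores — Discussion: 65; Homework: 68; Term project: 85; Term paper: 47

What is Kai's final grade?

D

Term project score 85 ≥ 40: minimum met.
Weighted total:
  Discussion 65 × 0.58 = 37.7
  Homework 68 × 0.11 = 7.48
  Term project 85 × 0.16 = 13.6
  Term paper 47 × 0.15 = 7.05
Sum = 65.83
65.83 is ≥ 60 and < 67 → D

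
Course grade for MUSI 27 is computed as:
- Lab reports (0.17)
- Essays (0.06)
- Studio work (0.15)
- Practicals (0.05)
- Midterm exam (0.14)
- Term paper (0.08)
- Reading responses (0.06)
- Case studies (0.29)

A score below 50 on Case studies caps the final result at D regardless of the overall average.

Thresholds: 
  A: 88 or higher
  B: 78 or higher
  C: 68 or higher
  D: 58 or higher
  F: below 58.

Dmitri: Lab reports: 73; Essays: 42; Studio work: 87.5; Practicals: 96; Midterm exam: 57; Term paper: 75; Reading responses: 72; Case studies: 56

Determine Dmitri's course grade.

Case studies score 56 ≥ 50: minimum met.
Weighted total:
  Lab reports 73 × 0.17 = 12.41
  Essays 42 × 0.06 = 2.52
  Studio work 87.5 × 0.15 = 13.125
  Practicals 96 × 0.05 = 4.8
  Midterm exam 57 × 0.14 = 7.98
  Term paper 75 × 0.08 = 6
  Reading responses 72 × 0.06 = 4.32
  Case studies 56 × 0.29 = 16.24
Sum = 67.395
67.395 is ≥ 58 and < 68 → D

D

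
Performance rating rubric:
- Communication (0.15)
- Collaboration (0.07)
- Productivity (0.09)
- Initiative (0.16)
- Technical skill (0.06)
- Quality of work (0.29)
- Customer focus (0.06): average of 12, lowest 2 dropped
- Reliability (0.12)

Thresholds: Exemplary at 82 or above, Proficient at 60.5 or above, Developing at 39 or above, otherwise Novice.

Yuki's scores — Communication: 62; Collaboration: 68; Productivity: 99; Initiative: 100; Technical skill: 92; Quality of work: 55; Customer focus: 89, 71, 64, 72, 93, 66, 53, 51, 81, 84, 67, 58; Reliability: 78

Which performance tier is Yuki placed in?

Customer focus: drop 51, 53 → average of remaining 10 = 745/10 = 74.5
Weighted total:
  Communication 62 × 0.15 = 9.3
  Collaboration 68 × 0.07 = 4.76
  Productivity 99 × 0.09 = 8.91
  Initiative 100 × 0.16 = 16
  Technical skill 92 × 0.06 = 5.52
  Quality of work 55 × 0.29 = 15.95
  Customer focus 74.5 × 0.06 = 4.47
  Reliability 78 × 0.12 = 9.36
Sum = 74.27
74.27 is ≥ 60.5 and < 82 → Proficient

Proficient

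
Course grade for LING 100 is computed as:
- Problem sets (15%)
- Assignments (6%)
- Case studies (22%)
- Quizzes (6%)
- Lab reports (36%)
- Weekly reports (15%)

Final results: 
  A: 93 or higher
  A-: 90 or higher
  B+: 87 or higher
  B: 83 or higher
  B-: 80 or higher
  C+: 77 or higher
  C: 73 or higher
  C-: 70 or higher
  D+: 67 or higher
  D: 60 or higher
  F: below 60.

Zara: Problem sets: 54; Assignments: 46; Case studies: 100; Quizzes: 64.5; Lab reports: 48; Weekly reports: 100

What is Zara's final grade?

Weighted total:
  Problem sets 54 × 0.15 = 8.1
  Assignments 46 × 0.06 = 2.76
  Case studies 100 × 0.22 = 22
  Quizzes 64.5 × 0.06 = 3.87
  Lab reports 48 × 0.36 = 17.28
  Weekly reports 100 × 0.15 = 15
Sum = 69.01
69.01 is ≥ 67 and < 70 → D+

D+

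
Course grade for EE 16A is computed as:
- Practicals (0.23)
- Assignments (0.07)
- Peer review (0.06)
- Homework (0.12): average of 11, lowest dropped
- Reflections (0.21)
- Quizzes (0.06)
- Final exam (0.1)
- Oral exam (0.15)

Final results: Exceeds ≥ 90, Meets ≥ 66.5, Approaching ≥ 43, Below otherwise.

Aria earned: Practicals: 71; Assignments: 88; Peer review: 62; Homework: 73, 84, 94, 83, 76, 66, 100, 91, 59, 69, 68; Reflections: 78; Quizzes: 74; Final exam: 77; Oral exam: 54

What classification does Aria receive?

Meets

Homework: drop 59 → average of remaining 10 = 804/10 = 80.4
Weighted total:
  Practicals 71 × 0.23 = 16.33
  Assignments 88 × 0.07 = 6.16
  Peer review 62 × 0.06 = 3.72
  Homework 80.4 × 0.12 = 9.648
  Reflections 78 × 0.21 = 16.38
  Quizzes 74 × 0.06 = 4.44
  Final exam 77 × 0.1 = 7.7
  Oral exam 54 × 0.15 = 8.1
Sum = 72.478
72.478 is ≥ 66.5 and < 90 → Meets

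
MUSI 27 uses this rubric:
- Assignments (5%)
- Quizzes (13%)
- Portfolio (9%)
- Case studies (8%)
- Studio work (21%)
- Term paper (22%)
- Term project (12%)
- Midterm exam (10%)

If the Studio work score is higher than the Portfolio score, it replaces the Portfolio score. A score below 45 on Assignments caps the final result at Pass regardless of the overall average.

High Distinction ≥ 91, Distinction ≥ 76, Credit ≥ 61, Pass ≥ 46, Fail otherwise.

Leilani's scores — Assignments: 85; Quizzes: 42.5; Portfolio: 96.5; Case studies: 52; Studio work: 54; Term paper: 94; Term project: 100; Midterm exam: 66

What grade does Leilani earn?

Studio work (54) ≤ Portfolio (96.5), so Portfolio stays at 96.5.
Assignments score 85 ≥ 45: minimum met.
Weighted total:
  Assignments 85 × 0.05 = 4.25
  Quizzes 42.5 × 0.13 = 5.525
  Portfolio 96.5 × 0.09 = 8.685
  Case studies 52 × 0.08 = 4.16
  Studio work 54 × 0.21 = 11.34
  Term paper 94 × 0.22 = 20.68
  Term project 100 × 0.12 = 12
  Midterm exam 66 × 0.1 = 6.6
Sum = 73.24
73.24 is ≥ 61 and < 76 → Credit

Credit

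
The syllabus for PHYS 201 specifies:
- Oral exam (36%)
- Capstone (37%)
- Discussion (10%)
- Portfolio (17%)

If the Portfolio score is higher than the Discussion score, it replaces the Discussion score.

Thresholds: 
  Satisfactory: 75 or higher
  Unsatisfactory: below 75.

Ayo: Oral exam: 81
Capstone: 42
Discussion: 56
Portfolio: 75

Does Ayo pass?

Unsatisfactory

Portfolio (75) > Discussion (56), so Discussion counts as 75.
Weighted total:
  Oral exam 81 × 0.36 = 29.16
  Capstone 42 × 0.37 = 15.54
  Discussion 75 × 0.1 = 7.5
  Portfolio 75 × 0.17 = 12.75
Sum = 64.95
64.95 < 75 → Unsatisfactory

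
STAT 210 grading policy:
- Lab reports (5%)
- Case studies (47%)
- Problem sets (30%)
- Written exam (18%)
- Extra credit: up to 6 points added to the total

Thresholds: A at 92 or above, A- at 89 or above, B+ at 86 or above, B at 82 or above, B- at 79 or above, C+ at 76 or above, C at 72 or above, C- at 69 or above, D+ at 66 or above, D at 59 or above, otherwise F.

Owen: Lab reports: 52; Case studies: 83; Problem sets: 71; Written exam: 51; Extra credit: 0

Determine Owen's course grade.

C

Weighted total:
  Lab reports 52 × 0.05 = 2.6
  Case studies 83 × 0.47 = 39.01
  Problem sets 71 × 0.3 = 21.3
  Written exam 51 × 0.18 = 9.18
Sum = 72.09
Extra credit: 72.09 + 0 = 72.09
72.09 is ≥ 72 and < 76 → C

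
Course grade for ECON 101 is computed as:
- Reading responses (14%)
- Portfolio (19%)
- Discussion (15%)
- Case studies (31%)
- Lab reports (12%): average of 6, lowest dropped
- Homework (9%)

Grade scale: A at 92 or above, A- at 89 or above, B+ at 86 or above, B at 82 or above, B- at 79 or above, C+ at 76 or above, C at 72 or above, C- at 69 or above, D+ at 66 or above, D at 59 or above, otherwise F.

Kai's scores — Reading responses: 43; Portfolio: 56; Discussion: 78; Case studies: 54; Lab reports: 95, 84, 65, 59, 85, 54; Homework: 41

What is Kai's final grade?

Lab reports: drop 54 → average of remaining 5 = 388/5 = 77.6
Weighted total:
  Reading responses 43 × 0.14 = 6.02
  Portfolio 56 × 0.19 = 10.64
  Discussion 78 × 0.15 = 11.7
  Case studies 54 × 0.31 = 16.74
  Lab reports 77.6 × 0.12 = 9.312
  Homework 41 × 0.09 = 3.69
Sum = 58.102
58.102 < 59 → F

F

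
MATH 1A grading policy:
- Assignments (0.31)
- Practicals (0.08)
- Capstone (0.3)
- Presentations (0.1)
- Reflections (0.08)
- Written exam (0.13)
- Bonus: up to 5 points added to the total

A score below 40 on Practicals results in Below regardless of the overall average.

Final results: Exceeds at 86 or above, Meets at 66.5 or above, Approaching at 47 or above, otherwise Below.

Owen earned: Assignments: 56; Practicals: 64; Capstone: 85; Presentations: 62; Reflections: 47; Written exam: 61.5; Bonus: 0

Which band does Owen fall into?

Approaching

Practicals score 64 ≥ 40: minimum met.
Weighted total:
  Assignments 56 × 0.31 = 17.36
  Practicals 64 × 0.08 = 5.12
  Capstone 85 × 0.3 = 25.5
  Presentations 62 × 0.1 = 6.2
  Reflections 47 × 0.08 = 3.76
  Written exam 61.5 × 0.13 = 7.995
Sum = 65.935
Bonus: 65.935 + 0 = 65.935
65.935 is ≥ 47 and < 66.5 → Approaching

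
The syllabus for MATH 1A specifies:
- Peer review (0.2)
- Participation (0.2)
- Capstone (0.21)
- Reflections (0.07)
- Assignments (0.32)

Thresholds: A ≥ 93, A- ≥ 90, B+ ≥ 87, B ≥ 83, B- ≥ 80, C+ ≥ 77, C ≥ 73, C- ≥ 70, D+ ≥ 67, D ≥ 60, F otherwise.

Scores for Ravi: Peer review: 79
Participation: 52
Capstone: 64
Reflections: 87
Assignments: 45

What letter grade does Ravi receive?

Weighted total:
  Peer review 79 × 0.2 = 15.8
  Participation 52 × 0.2 = 10.4
  Capstone 64 × 0.21 = 13.44
  Reflections 87 × 0.07 = 6.09
  Assignments 45 × 0.32 = 14.4
Sum = 60.13
60.13 is ≥ 60 and < 67 → D

D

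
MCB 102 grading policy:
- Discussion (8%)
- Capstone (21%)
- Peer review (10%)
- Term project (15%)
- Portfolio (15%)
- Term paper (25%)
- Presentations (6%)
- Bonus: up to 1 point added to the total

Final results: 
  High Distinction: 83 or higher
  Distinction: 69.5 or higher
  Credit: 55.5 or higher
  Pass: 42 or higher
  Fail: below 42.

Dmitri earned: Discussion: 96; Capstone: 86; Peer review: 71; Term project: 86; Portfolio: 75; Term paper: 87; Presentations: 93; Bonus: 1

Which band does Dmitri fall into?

High Distinction

Weighted total:
  Discussion 96 × 0.08 = 7.68
  Capstone 86 × 0.21 = 18.06
  Peer review 71 × 0.1 = 7.1
  Term project 86 × 0.15 = 12.9
  Portfolio 75 × 0.15 = 11.25
  Term paper 87 × 0.25 = 21.75
  Presentations 93 × 0.06 = 5.58
Sum = 84.32
Bonus: 84.32 + 1 = 85.32
85.32 ≥ 83 → High Distinction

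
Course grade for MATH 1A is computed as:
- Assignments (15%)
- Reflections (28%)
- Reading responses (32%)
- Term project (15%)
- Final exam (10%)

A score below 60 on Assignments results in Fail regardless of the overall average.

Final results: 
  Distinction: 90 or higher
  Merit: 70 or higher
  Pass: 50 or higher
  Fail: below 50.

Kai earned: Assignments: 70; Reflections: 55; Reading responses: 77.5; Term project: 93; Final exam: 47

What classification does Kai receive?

Pass

Assignments score 70 ≥ 60: minimum met.
Weighted total:
  Assignments 70 × 0.15 = 10.5
  Reflections 55 × 0.28 = 15.4
  Reading responses 77.5 × 0.32 = 24.8
  Term project 93 × 0.15 = 13.95
  Final exam 47 × 0.1 = 4.7
Sum = 69.35
69.35 is ≥ 50 and < 70 → Pass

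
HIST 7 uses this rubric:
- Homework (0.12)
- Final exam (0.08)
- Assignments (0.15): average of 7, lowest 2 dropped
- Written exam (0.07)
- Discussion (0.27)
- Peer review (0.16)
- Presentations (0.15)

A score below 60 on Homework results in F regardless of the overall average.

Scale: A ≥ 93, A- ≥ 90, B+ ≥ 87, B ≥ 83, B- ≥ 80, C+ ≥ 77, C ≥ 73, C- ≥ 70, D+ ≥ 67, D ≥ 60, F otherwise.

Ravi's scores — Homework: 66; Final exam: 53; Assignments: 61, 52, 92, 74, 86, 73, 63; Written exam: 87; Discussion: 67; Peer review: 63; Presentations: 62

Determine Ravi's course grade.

D+

Assignments: drop 52, 61 → average of remaining 5 = 388/5 = 77.6
Homework score 66 ≥ 60: minimum met.
Weighted total:
  Homework 66 × 0.12 = 7.92
  Final exam 53 × 0.08 = 4.24
  Assignments 77.6 × 0.15 = 11.64
  Written exam 87 × 0.07 = 6.09
  Discussion 67 × 0.27 = 18.09
  Peer review 63 × 0.16 = 10.08
  Presentations 62 × 0.15 = 9.3
Sum = 67.36
67.36 is ≥ 67 and < 70 → D+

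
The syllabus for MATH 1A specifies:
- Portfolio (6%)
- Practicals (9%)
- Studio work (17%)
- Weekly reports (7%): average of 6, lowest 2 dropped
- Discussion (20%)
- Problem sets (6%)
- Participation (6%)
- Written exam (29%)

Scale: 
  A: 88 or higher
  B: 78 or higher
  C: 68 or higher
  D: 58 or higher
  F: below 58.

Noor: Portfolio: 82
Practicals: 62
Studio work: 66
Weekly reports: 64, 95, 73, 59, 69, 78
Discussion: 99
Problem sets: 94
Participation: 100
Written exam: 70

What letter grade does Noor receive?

Weekly reports: drop 59, 64 → average of remaining 4 = 315/4 = 78.75
Weighted total:
  Portfolio 82 × 0.06 = 4.92
  Practicals 62 × 0.09 = 5.58
  Studio work 66 × 0.17 = 11.22
  Weekly reports 78.75 × 0.07 = 5.5125
  Discussion 99 × 0.2 = 19.8
  Problem sets 94 × 0.06 = 5.64
  Participation 100 × 0.06 = 6
  Written exam 70 × 0.29 = 20.3
Sum = 78.9725
78.9725 is ≥ 78 and < 88 → B

B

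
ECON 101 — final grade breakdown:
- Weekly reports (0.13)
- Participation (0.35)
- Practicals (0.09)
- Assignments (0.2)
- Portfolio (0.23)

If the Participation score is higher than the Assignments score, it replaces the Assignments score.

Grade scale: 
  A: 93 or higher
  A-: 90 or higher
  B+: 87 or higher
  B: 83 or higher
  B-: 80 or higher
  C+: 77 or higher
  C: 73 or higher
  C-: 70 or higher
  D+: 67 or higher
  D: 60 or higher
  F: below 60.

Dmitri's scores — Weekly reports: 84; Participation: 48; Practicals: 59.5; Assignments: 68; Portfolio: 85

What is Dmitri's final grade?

D

Participation (48) ≤ Assignments (68), so Assignments stays at 68.
Weighted total:
  Weekly reports 84 × 0.13 = 10.92
  Participation 48 × 0.35 = 16.8
  Practicals 59.5 × 0.09 = 5.355
  Assignments 68 × 0.2 = 13.6
  Portfolio 85 × 0.23 = 19.55
Sum = 66.225
66.225 is ≥ 60 and < 67 → D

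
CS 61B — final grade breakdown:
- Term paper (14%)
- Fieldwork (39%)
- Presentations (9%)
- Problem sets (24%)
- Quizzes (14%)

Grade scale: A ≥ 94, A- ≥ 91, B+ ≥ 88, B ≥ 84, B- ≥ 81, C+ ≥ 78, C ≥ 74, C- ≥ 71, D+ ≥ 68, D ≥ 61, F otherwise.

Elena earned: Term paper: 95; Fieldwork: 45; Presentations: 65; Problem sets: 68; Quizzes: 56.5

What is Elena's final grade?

F

Weighted total:
  Term paper 95 × 0.14 = 13.3
  Fieldwork 45 × 0.39 = 17.55
  Presentations 65 × 0.09 = 5.85
  Problem sets 68 × 0.24 = 16.32
  Quizzes 56.5 × 0.14 = 7.91
Sum = 60.93
60.93 < 61 → F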